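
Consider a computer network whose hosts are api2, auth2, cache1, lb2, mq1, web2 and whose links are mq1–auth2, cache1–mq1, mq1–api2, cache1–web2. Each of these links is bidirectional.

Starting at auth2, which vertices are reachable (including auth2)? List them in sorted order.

Start at auth2.
Its neighbours: mq1.
Then their neighbours: api2, cache1.
Then next layer: web2.
Nothing further is reachable.

api2, auth2, cache1, mq1, web2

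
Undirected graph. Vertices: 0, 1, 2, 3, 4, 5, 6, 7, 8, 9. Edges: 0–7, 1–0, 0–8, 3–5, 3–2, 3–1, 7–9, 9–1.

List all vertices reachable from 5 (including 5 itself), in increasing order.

Start at 5.
Its neighbours: 3.
Then their neighbours: 1, 2.
Then next layer: 0, 9.
Then next layer: 7, 8.
Nothing further is reachable.

0, 1, 2, 3, 5, 7, 8, 9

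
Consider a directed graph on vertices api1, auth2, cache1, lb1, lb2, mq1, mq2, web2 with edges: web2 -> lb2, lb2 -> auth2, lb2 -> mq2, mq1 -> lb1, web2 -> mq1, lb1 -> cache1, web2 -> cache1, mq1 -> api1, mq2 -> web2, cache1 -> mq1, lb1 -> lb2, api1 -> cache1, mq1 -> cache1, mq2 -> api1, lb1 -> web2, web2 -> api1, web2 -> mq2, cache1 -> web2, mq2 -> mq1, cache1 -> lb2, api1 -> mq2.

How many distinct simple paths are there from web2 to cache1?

web2→api1→cache1
web2→api1→mq2→mq1→cache1
web2→api1→mq2→mq1→lb1→cache1
web2→cache1
web2→lb2→mq2→api1→cache1
web2→lb2→mq2→mq1→api1→cache1
web2→lb2→mq2→mq1→cache1
web2→lb2→mq2→mq1→lb1→cache1
... and 8 more.

16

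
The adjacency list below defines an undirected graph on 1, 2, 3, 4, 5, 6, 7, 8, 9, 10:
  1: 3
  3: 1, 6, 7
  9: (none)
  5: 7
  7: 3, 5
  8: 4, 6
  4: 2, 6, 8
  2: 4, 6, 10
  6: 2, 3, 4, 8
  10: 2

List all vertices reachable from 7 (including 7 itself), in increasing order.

Start at 7.
Its neighbours: 3, 5.
Then their neighbours: 1, 6.
Then next layer: 2, 4, 8.
Then next layer: 10.
Nothing further is reachable.

1, 2, 3, 4, 5, 6, 7, 8, 10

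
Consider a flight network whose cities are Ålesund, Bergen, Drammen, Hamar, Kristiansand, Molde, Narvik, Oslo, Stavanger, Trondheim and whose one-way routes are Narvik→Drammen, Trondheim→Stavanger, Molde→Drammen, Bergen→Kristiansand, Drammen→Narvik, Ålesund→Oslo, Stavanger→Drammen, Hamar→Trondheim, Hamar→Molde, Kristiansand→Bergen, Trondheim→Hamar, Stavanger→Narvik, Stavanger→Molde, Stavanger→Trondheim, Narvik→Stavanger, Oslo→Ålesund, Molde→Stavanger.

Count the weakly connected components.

3

From Ålesund: component {Ålesund, Oslo}.
From Bergen: component {Bergen, Kristiansand}.
From Drammen: component {Drammen, Hamar, Molde, Narvik, Stavanger, Trondheim}.
That's 3 components.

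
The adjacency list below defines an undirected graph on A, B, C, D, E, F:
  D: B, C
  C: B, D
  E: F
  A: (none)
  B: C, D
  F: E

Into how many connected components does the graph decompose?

From A: component {A}.
From B: component {B, C, D}.
From E: component {E, F}.
That's 3 components.

3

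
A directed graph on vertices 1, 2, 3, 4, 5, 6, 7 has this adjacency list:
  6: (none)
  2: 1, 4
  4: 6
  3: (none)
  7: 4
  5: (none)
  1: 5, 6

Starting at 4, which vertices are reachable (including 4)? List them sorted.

Start at 4.
Its neighbours: 6.
Nothing further is reachable.

4, 6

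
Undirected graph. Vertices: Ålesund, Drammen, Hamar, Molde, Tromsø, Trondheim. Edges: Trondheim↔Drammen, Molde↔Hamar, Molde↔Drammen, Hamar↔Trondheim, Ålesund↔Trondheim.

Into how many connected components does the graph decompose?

From Ålesund: component {Ålesund, Drammen, Hamar, Molde, Trondheim}.
From Tromsø: component {Tromsø}.
That's 2 components.

2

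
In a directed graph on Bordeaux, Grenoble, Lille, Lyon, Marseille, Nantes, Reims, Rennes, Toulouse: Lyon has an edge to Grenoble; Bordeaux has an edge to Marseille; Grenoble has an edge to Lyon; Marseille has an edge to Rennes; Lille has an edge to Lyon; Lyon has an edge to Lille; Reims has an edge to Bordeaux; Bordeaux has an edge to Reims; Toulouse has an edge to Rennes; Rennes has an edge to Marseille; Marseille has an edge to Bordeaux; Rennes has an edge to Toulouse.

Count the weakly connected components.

From Bordeaux: component {Bordeaux, Marseille, Reims, Rennes, Toulouse}.
From Grenoble: component {Grenoble, Lille, Lyon}.
From Nantes: component {Nantes}.
That's 3 components.

3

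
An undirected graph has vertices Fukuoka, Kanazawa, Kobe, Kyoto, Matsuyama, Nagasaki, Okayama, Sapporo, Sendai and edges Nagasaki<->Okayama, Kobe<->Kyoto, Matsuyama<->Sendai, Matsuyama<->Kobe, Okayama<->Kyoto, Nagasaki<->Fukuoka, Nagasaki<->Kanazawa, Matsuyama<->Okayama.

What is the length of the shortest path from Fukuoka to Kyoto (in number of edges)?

3

Distance 0: Fukuoka.
Distance 1: Nagasaki.
Distance 2: Kanazawa, Okayama.
Distance 3: Kyoto, Matsuyama — contains Kyoto.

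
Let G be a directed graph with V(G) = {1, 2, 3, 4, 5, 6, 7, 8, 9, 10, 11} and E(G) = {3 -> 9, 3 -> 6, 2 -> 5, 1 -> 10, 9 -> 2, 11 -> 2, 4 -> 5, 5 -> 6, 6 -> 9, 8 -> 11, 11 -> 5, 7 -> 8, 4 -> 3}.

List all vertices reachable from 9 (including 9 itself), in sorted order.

Start at 9.
Its neighbours: 2.
Then their neighbours: 5.
Then next layer: 6.
Nothing further is reachable.

2, 5, 6, 9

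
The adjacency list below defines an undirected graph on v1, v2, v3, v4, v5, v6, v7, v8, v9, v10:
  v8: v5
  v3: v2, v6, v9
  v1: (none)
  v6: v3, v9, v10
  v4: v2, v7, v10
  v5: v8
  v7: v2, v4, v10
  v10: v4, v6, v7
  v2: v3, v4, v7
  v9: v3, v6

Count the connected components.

From v1: component {v1}.
From v2: component {v2, v3, v4, v6, v7, v9, v10}.
From v5: component {v5, v8}.
That's 3 components.

3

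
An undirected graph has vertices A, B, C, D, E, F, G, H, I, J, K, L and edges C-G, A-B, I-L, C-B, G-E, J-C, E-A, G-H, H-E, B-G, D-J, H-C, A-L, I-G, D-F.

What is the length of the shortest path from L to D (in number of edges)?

5

Distance 0: L.
Distance 1: A, I.
Distance 2: B, E, G.
Distance 3: C, H.
Distance 4: J.
Distance 5: D — contains D.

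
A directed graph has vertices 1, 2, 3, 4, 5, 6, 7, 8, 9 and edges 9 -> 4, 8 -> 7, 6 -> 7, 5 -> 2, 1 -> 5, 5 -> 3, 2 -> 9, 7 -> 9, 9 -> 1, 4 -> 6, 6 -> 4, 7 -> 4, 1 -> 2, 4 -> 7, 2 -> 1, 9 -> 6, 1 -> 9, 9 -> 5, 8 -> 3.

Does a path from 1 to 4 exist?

Explore from 1.
Distance 1: reach 2, 5, 9.
Distance 2: reach 3, 4, 6.
Found 4.

Yes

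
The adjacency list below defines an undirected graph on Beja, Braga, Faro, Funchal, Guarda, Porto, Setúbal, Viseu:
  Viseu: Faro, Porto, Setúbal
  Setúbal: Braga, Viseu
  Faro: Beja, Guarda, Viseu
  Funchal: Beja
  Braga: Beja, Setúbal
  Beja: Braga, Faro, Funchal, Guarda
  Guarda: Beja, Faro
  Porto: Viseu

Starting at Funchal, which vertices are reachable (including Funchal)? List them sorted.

Beja, Braga, Faro, Funchal, Guarda, Porto, Setúbal, Viseu

Start at Funchal.
Its neighbours: Beja.
Then their neighbours: Braga, Faro, Guarda.
Then next layer: Setúbal, Viseu.
Then next layer: Porto.
Every vertex is now reached.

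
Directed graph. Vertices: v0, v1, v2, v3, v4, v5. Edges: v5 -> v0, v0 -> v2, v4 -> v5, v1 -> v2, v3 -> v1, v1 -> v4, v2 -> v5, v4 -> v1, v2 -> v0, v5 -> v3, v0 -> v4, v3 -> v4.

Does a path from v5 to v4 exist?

Yes

Explore from v5.
Distance 1: reach v0, v3.
Distance 2: reach v1, v2, v4.
Found v4.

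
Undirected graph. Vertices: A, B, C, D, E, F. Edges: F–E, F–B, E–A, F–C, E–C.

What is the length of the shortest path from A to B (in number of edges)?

Distance 0: A.
Distance 1: E.
Distance 2: C, F.
Distance 3: B — contains B.

3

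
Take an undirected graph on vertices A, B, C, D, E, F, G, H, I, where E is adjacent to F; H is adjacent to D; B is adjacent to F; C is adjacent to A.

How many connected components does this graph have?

From A: component {A, C}.
From B: component {B, E, F}.
From D: component {D, H}.
From G: component {G}.
From I: component {I}.
That's 5 components.

5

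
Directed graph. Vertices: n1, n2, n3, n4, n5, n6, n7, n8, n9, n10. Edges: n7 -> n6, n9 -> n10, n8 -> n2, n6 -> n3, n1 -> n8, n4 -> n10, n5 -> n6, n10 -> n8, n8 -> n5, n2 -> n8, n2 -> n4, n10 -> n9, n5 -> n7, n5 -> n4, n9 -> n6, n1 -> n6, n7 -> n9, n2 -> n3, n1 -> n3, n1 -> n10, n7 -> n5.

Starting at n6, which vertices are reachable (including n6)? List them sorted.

Start at n6.
Its neighbours: n3.
Nothing further is reachable.

n3, n6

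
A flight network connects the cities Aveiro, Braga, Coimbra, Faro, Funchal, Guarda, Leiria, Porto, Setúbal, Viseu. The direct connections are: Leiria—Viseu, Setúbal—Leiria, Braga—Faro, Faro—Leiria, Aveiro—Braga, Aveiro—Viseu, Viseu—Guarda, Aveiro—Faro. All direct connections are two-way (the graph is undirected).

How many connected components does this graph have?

From Aveiro: component {Aveiro, Braga, Faro, Guarda, Leiria, Setúbal, Viseu}.
From Coimbra: component {Coimbra}.
From Funchal: component {Funchal}.
From Porto: component {Porto}.
That's 4 components.

4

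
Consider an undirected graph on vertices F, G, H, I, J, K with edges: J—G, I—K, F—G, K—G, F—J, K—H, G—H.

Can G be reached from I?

Yes

Explore from I.
Distance 1: reach K.
Distance 2: reach G, H.
Found G.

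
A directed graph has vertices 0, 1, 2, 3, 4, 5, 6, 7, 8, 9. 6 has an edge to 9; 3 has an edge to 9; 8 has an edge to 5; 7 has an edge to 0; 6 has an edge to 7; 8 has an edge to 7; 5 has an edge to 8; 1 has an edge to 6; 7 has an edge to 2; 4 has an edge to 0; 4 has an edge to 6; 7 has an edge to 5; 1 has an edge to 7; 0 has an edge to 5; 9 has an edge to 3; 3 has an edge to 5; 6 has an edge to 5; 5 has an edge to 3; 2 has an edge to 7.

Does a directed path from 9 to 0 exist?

Explore from 9.
Distance 1: reach 3.
Distance 2: reach 5.
Distance 3: reach 8.
Distance 4: reach 7.
Distance 5: reach 0, 2.
Found 0.

Yes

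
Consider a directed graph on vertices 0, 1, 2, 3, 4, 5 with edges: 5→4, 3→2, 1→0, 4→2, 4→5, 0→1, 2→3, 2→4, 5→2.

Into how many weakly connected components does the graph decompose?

From 0: component {0, 1}.
From 2: component {2, 3, 4, 5}.
That's 2 components.

2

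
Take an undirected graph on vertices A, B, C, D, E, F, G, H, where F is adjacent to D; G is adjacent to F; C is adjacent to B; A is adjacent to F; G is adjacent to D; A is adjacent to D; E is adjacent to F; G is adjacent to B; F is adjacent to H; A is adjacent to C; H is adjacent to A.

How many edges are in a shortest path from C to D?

2

Distance 0: C.
Distance 1: A, B.
Distance 2: D, F, G, H — contains D.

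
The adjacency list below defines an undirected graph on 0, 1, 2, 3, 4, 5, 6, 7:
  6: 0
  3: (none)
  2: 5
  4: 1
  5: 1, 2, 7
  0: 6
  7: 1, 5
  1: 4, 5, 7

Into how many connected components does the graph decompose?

3

From 0: component {0, 6}.
From 1: component {1, 2, 4, 5, 7}.
From 3: component {3}.
That's 3 components.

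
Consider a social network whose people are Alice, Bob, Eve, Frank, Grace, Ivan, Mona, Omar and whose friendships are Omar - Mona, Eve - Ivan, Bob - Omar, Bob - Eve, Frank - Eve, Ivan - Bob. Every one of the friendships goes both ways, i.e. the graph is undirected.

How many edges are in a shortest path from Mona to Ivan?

Distance 0: Mona.
Distance 1: Omar.
Distance 2: Bob.
Distance 3: Eve, Ivan — contains Ivan.

3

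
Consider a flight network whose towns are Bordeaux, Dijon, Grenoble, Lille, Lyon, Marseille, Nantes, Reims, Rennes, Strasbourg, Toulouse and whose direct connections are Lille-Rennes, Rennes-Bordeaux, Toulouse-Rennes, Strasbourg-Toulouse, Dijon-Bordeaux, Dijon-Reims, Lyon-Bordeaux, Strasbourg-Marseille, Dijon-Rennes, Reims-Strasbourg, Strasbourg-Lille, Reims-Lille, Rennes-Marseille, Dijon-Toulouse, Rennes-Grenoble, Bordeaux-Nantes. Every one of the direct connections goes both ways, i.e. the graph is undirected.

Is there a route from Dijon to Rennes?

Yes

Explore from Dijon.
Distance 1: reach Bordeaux, Reims, Rennes, Toulouse.
Found Rennes.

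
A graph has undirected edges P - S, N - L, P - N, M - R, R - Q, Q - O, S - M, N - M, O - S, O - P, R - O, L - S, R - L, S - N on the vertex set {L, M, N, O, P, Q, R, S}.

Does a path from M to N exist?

Explore from M.
Distance 1: reach N, R, S.
Found N.

Yes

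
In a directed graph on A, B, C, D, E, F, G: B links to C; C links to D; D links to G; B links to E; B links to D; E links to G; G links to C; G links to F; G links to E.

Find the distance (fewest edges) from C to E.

Distance 0: C.
Distance 1: D.
Distance 2: G.
Distance 3: E, F — contains E.

3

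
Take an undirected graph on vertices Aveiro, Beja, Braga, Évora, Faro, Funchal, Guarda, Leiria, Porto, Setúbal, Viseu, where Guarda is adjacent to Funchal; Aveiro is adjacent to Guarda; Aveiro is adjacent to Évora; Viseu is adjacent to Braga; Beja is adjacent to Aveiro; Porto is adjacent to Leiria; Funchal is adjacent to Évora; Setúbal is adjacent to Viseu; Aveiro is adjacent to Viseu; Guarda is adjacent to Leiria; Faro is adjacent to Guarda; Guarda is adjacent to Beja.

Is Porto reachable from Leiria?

Yes

Explore from Leiria.
Distance 1: reach Guarda, Porto.
Found Porto.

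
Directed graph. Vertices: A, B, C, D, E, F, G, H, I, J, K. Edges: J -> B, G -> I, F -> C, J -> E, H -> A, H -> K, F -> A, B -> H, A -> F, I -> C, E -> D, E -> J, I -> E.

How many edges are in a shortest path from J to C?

5

Distance 0: J.
Distance 1: B, E.
Distance 2: D, H.
Distance 3: A, K.
Distance 4: F.
Distance 5: C — contains C.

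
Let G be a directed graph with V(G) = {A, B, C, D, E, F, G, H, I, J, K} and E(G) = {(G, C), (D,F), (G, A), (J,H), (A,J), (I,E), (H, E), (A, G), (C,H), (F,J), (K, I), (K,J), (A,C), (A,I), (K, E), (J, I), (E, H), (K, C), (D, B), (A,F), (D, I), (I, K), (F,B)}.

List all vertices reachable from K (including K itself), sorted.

C, E, H, I, J, K

Start at K.
Its neighbours: C, E, I, J.
Then their neighbours: H.
Nothing further is reachable.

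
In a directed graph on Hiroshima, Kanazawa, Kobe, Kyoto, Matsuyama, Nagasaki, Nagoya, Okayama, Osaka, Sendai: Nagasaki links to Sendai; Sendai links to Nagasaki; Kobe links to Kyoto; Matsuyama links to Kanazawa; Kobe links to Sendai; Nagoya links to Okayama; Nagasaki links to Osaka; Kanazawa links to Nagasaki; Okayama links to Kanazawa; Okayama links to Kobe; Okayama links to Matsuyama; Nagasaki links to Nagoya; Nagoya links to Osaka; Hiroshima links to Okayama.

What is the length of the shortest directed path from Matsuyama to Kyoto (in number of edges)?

Distance 0: Matsuyama.
Distance 1: Kanazawa.
Distance 2: Nagasaki.
Distance 3: Nagoya, Osaka, Sendai.
Distance 4: Okayama.
Distance 5: Kobe.
Distance 6: Kyoto — contains Kyoto.

6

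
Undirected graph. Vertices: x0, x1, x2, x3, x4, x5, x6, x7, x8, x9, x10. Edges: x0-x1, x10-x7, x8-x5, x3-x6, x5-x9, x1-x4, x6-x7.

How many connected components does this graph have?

From x0: component {x0, x1, x4}.
From x2: component {x2}.
From x3: component {x3, x6, x7, x10}.
From x5: component {x5, x8, x9}.
That's 4 components.

4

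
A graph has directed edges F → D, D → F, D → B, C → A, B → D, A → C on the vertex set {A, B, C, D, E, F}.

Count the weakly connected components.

3

From A: component {A, C}.
From B: component {B, D, F}.
From E: component {E}.
That's 3 components.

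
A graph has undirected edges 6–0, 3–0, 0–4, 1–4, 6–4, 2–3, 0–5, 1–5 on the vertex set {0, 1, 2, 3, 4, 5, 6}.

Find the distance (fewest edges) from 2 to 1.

4

Distance 0: 2.
Distance 1: 3.
Distance 2: 0.
Distance 3: 4, 5, 6.
Distance 4: 1 — contains 1.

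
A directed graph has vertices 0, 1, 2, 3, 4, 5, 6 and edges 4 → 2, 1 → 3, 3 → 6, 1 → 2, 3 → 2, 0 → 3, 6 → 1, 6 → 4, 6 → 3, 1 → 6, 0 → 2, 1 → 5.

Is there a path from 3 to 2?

Yes

Explore from 3.
Distance 1: reach 2, 6.
Found 2.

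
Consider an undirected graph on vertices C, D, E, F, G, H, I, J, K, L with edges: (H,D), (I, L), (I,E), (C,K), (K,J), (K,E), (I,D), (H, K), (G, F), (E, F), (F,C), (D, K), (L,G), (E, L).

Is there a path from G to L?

Explore from G.
Distance 1: reach F, L.
Found L.

Yes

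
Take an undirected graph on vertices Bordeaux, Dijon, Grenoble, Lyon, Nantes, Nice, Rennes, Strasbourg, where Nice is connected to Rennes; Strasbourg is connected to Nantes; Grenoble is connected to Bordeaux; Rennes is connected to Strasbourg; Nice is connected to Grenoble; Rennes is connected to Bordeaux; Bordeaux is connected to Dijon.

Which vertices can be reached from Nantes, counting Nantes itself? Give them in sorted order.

Start at Nantes.
Its neighbours: Strasbourg.
Then their neighbours: Rennes.
Then next layer: Bordeaux, Nice.
Then next layer: Dijon, Grenoble.
Nothing further is reachable.

Bordeaux, Dijon, Grenoble, Nantes, Nice, Rennes, Strasbourg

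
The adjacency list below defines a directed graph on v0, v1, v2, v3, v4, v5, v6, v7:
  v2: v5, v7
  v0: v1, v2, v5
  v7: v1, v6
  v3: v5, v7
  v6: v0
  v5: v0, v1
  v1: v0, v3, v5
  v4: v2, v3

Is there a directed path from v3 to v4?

Explore from v3.
Distance 1: reach v5, v7.
Distance 2: reach v0, v1, v6.
Distance 3: reach v2.
The search from v3 is exhausted; no directed path reaches v4.

No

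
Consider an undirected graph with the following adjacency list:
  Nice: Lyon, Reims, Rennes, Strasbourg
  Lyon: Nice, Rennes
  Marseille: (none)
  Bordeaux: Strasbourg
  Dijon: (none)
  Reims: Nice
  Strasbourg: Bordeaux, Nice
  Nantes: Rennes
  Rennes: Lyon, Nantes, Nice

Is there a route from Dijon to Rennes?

Dijon has no edges, so nothing is reachable from it.

No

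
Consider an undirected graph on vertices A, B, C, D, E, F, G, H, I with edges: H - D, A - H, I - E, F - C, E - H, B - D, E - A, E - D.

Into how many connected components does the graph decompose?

From A: component {A, B, D, E, H, I}.
From C: component {C, F}.
From G: component {G}.
That's 3 components.

3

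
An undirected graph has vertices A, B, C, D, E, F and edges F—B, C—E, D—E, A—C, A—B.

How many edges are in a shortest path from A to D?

3

Distance 0: A.
Distance 1: B, C.
Distance 2: E, F.
Distance 3: D — contains D.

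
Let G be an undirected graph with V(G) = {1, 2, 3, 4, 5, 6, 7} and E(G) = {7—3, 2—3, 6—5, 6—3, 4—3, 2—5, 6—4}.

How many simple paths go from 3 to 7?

3–7

1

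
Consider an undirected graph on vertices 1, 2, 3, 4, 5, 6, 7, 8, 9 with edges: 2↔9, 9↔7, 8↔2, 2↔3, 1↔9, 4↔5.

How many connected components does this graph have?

From 1: component {1, 2, 3, 7, 8, 9}.
From 4: component {4, 5}.
From 6: component {6}.
That's 3 components.

3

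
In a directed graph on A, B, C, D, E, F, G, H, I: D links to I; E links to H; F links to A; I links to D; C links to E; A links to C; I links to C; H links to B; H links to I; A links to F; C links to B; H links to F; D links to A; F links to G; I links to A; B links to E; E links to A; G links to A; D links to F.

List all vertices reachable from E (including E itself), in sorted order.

Start at E.
Its neighbours: A, H.
Then their neighbours: B, C, F, I.
Then next layer: D, G.
Every vertex is now reached.

A, B, C, D, E, F, G, H, I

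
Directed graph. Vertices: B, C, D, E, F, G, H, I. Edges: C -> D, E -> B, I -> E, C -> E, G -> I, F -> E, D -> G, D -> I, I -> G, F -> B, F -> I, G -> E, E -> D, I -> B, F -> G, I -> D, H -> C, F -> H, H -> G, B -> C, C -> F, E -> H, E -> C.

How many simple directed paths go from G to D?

G→E→B→C→D
G→E→B→C→F→I→D
G→E→C→D
G→E→C→F→I→D
G→E→D
G→E→H→C→D
G→E→H→C→F→I→D
G→I→B→C→D
G→I→B→C→E→D
G→I→B→C→F→E→D
G→I→D
G→I→E→B→C→D
G→I→E→C→D
G→I→E→D
G→I→E→H→C→D

15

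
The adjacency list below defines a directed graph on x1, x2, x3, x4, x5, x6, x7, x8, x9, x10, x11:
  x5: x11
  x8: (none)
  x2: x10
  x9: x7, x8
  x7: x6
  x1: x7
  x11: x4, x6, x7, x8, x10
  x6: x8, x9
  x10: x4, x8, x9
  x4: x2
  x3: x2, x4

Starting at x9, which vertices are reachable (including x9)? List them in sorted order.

Start at x9.
Its neighbours: x7, x8.
Then their neighbours: x6.
Nothing further is reachable.

x6, x7, x8, x9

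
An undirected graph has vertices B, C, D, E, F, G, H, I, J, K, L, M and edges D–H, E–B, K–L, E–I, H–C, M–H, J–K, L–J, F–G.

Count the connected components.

4

From B: component {B, E, I}.
From C: component {C, D, H, M}.
From F: component {F, G}.
From J: component {J, K, L}.
That's 4 components.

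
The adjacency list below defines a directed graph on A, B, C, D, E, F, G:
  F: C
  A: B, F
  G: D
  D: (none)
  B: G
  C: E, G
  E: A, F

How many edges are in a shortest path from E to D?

4

Distance 0: E.
Distance 1: A, F.
Distance 2: B, C.
Distance 3: G.
Distance 4: D — contains D.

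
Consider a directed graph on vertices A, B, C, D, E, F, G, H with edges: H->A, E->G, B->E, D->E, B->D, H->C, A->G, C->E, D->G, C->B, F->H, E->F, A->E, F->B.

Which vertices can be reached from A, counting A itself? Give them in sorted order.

A, B, C, D, E, F, G, H

Start at A.
Its neighbours: E, G.
Then their neighbours: F.
Then next layer: B, H.
Then next layer: C, D.
Every vertex is now reached.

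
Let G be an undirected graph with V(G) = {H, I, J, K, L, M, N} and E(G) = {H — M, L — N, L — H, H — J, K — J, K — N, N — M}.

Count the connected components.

2

From H: component {H, J, K, L, M, N}.
From I: component {I}.
That's 2 components.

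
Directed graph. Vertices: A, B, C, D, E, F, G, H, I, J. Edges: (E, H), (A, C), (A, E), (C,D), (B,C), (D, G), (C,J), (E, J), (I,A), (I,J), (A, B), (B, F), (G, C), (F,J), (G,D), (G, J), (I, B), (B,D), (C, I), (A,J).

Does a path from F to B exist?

No

Explore from F.
Distance 1: reach J.
The search from F is exhausted; no directed path reaches B.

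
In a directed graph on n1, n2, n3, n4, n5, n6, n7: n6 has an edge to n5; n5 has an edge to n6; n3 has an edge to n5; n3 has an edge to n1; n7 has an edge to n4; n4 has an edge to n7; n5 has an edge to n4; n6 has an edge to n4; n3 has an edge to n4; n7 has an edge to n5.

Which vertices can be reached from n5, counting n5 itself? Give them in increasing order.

Start at n5.
Its neighbours: n4, n6.
Then their neighbours: n7.
Nothing further is reachable.

n4, n5, n6, n7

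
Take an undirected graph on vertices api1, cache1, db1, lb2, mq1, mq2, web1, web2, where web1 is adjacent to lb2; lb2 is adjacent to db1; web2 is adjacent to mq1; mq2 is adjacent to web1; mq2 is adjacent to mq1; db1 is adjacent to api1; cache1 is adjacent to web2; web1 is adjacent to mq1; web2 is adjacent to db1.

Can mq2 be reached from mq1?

Yes

Explore from mq1.
Distance 1: reach mq2, web1, web2.
Found mq2.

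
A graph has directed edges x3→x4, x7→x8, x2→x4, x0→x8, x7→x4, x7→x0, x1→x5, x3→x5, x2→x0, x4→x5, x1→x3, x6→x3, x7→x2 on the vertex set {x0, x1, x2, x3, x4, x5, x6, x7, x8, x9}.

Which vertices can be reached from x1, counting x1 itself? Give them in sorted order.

Start at x1.
Its neighbours: x3, x5.
Then their neighbours: x4.
Nothing further is reachable.

x1, x3, x4, x5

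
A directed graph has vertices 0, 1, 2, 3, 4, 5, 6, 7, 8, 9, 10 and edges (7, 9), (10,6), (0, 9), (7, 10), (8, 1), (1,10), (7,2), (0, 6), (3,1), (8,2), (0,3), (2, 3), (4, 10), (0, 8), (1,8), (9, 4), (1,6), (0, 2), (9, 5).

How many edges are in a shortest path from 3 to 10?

Distance 0: 3.
Distance 1: 1.
Distance 2: 6, 8, 10 — contains 10.

2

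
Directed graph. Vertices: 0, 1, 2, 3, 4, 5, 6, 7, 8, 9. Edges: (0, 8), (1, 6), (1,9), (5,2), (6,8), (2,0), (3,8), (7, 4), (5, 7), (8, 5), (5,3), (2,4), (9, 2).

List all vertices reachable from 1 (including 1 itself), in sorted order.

Start at 1.
Its neighbours: 6, 9.
Then their neighbours: 2, 8.
Then next layer: 0, 4, 5.
Then next layer: 3, 7.
Every vertex is now reached.

0, 1, 2, 3, 4, 5, 6, 7, 8, 9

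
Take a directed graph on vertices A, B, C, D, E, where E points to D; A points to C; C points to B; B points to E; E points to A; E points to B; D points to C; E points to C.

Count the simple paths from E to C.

E→A→C
E→C
E→D→C

3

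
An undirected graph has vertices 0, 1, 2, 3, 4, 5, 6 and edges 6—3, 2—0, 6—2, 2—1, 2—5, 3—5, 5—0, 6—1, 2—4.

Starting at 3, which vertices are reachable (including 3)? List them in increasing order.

Start at 3.
Its neighbours: 5, 6.
Then their neighbours: 0, 1, 2.
Then next layer: 4.
Every vertex is now reached.

0, 1, 2, 3, 4, 5, 6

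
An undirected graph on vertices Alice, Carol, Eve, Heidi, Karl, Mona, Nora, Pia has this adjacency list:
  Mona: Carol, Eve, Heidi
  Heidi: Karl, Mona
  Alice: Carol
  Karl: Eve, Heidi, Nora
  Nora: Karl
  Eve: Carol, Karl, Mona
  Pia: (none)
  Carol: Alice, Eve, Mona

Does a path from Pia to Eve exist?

Pia has no edges, so nothing is reachable from it.

No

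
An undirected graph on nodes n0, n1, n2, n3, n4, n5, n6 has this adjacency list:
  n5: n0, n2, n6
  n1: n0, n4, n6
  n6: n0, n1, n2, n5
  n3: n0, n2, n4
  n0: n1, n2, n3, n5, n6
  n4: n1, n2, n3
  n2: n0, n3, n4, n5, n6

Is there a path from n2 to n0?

Yes

Explore from n2.
Distance 1: reach n0, n3, n4, n5, n6.
Found n0.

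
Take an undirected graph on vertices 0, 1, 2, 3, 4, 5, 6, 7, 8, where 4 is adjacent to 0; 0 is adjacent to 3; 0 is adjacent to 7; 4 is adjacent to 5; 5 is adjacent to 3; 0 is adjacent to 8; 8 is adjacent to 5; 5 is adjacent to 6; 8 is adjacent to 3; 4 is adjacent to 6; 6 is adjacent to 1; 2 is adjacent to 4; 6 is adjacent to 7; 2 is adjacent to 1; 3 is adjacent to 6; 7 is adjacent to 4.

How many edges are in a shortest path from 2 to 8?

Distance 0: 2.
Distance 1: 1, 4.
Distance 2: 0, 5, 6, 7.
Distance 3: 3, 8 — contains 8.

3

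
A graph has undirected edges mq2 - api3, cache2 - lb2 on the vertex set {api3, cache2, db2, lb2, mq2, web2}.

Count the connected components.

From api3: component {api3, mq2}.
From cache2: component {cache2, lb2}.
From db2: component {db2}.
From web2: component {web2}.
That's 4 components.

4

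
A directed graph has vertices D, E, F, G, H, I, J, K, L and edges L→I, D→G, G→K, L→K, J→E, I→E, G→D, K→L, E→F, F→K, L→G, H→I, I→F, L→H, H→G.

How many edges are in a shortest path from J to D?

6

Distance 0: J.
Distance 1: E.
Distance 2: F.
Distance 3: K.
Distance 4: L.
Distance 5: G, H, I.
Distance 6: D — contains D.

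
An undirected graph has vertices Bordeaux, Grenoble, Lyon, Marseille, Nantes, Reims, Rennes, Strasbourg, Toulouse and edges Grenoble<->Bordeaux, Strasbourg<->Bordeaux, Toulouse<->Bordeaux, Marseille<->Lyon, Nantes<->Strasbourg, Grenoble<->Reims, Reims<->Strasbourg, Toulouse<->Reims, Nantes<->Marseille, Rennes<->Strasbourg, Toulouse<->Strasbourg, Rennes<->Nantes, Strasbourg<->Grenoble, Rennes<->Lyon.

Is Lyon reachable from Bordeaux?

Yes

Explore from Bordeaux.
Distance 1: reach Grenoble, Strasbourg, Toulouse.
Distance 2: reach Nantes, Reims, Rennes.
Distance 3: reach Lyon, Marseille.
Found Lyon.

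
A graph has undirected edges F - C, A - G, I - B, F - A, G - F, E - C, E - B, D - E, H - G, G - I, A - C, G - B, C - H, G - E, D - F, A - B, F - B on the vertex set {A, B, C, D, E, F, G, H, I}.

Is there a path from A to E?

Yes

Explore from A.
Distance 1: reach B, C, F, G.
Distance 2: reach D, E, H, I.
Found E.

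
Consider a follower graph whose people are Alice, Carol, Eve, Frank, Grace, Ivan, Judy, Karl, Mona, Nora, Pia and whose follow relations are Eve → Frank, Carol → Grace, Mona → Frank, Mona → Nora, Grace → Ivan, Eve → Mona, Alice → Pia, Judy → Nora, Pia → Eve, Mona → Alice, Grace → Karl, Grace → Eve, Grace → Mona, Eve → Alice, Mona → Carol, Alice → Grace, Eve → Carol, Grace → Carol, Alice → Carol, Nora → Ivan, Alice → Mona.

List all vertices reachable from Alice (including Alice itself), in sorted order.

Start at Alice.
Its neighbours: Carol, Grace, Mona, Pia.
Then their neighbours: Eve, Frank, Ivan, Karl, Nora.
Nothing further is reachable.

Alice, Carol, Eve, Frank, Grace, Ivan, Karl, Mona, Nora, Pia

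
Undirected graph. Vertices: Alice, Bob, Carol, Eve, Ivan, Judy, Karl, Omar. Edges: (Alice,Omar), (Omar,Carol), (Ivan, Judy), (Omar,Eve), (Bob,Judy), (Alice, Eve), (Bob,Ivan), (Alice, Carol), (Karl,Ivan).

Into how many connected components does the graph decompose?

2

From Alice: component {Alice, Carol, Eve, Omar}.
From Bob: component {Bob, Ivan, Judy, Karl}.
That's 2 components.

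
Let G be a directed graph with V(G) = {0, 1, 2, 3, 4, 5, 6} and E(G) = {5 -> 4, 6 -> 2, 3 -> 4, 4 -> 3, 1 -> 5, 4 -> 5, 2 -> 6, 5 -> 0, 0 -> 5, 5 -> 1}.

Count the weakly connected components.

2

From 0: component {0, 1, 3, 4, 5}.
From 2: component {2, 6}.
That's 2 components.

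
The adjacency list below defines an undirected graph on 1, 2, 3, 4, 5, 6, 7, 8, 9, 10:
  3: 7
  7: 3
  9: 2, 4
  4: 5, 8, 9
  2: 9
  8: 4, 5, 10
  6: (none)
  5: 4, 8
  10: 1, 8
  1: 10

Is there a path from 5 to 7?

No

Explore from 5.
Distance 1: reach 4, 8.
Distance 2: reach 9, 10.
Distance 3: reach 1, 2.
The search is exhausted without reaching 7; it lies in a different component.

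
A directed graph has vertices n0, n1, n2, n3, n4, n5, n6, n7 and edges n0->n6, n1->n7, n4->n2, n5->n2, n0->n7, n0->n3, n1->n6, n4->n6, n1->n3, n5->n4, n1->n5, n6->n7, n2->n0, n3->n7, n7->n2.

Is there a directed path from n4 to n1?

No

Explore from n4.
Distance 1: reach n2, n6.
Distance 2: reach n0, n7.
Distance 3: reach n3.
The search from n4 is exhausted; no directed path reaches n1.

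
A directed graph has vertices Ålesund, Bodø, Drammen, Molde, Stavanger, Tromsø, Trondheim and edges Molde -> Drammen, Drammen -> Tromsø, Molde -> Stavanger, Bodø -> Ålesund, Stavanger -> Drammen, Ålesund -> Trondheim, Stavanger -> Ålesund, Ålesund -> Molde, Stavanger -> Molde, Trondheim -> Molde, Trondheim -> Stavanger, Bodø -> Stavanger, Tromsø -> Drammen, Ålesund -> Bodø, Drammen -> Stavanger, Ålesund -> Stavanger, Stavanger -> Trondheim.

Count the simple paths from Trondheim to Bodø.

3

Trondheim→Molde→Drammen→Stavanger→Ålesund→Bodø
Trondheim→Molde→Stavanger→Ålesund→Bodø
Trondheim→Stavanger→Ålesund→Bodø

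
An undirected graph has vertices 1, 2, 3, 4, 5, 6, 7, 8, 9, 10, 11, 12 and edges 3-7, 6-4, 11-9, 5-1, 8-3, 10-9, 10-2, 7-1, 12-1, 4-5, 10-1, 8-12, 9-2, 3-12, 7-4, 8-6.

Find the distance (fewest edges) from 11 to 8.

5

Distance 0: 11.
Distance 1: 9.
Distance 2: 2, 10.
Distance 3: 1.
Distance 4: 5, 7, 12.
Distance 5: 3, 4, 8 — contains 8.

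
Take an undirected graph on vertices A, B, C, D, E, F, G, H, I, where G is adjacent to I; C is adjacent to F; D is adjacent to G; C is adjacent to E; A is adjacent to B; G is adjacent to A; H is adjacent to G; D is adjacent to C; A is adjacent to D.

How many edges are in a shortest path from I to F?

Distance 0: I.
Distance 1: G.
Distance 2: A, D, H.
Distance 3: B, C.
Distance 4: E, F — contains F.

4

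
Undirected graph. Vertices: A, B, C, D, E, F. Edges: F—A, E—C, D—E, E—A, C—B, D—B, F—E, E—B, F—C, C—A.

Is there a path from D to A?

Yes

Explore from D.
Distance 1: reach B, E.
Distance 2: reach A, C, F.
Found A.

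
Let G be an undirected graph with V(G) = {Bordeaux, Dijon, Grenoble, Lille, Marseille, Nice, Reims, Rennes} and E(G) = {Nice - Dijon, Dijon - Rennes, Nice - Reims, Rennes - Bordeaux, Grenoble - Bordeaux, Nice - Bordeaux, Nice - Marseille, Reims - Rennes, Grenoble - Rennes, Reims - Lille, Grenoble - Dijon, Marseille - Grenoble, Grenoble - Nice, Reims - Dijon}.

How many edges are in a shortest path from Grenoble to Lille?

3

Distance 0: Grenoble.
Distance 1: Bordeaux, Dijon, Marseille, Nice, Rennes.
Distance 2: Reims.
Distance 3: Lille — contains Lille.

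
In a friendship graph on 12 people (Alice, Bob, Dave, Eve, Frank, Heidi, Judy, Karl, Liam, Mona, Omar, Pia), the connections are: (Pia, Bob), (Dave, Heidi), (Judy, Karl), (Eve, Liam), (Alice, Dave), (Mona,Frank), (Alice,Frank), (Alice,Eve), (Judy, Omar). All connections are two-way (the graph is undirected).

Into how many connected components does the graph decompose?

3

From Alice: component {Alice, Dave, Eve, Frank, Heidi, Liam, Mona}.
From Bob: component {Bob, Pia}.
From Judy: component {Judy, Karl, Omar}.
That's 3 components.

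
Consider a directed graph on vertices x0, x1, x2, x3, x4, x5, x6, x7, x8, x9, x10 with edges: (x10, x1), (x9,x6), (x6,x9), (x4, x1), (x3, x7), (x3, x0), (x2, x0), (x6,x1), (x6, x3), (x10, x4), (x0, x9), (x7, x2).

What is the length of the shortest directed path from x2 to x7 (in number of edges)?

5

Distance 0: x2.
Distance 1: x0.
Distance 2: x9.
Distance 3: x6.
Distance 4: x1, x3.
Distance 5: x7 — contains x7.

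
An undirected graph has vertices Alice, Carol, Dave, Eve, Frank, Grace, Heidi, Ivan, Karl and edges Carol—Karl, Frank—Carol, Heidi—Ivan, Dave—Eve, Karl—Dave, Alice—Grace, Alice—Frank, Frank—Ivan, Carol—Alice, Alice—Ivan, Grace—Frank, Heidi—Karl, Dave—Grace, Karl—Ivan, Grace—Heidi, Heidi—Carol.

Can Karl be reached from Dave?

Yes

Explore from Dave.
Distance 1: reach Eve, Grace, Karl.
Found Karl.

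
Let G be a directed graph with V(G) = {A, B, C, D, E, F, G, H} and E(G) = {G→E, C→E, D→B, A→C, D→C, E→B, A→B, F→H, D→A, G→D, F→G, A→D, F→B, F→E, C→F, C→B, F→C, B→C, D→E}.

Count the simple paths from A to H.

5

A→B→C→F→H
A→C→F→H
A→D→B→C→F→H
A→D→C→F→H
A→D→E→B→C→F→H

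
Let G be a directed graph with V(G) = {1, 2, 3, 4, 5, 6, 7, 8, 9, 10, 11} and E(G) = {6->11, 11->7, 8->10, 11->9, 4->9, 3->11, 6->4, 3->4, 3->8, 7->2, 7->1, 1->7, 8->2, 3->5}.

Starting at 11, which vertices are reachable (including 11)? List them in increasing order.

Start at 11.
Its neighbours: 7, 9.
Then their neighbours: 1, 2.
Nothing further is reachable.

1, 2, 7, 9, 11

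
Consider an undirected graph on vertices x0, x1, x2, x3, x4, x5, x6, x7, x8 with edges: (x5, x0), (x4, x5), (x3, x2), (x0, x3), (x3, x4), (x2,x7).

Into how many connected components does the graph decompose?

From x0: component {x0, x2, x3, x4, x5, x7}.
From x1: component {x1}.
From x6: component {x6}.
From x8: component {x8}.
That's 4 components.

4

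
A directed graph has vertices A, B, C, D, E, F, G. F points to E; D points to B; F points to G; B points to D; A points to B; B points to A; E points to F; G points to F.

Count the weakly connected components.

From A: component {A, B, D}.
From C: component {C}.
From E: component {E, F, G}.
That's 3 components.

3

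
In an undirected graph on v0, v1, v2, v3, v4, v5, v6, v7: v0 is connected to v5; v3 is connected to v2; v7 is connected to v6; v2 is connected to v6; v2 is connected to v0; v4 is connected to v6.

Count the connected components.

From v0: component {v0, v2, v3, v4, v5, v6, v7}.
From v1: component {v1}.
That's 2 components.

2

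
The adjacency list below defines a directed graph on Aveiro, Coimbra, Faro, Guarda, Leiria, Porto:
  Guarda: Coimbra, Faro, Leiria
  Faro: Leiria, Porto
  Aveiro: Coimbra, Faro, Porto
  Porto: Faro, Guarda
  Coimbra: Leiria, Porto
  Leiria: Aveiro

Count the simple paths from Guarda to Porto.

Guarda→Coimbra→Leiria→Aveiro→Faro→Porto
Guarda→Coimbra→Leiria→Aveiro→Porto
Guarda→Coimbra→Porto
Guarda→Faro→Leiria→Aveiro→Coimbra→Porto
Guarda→Faro→Leiria→Aveiro→Porto
Guarda→Faro→Porto
Guarda→Leiria→Aveiro→Coimbra→Porto
Guarda→Leiria→Aveiro→Faro→Porto
Guarda→Leiria→Aveiro→Porto

9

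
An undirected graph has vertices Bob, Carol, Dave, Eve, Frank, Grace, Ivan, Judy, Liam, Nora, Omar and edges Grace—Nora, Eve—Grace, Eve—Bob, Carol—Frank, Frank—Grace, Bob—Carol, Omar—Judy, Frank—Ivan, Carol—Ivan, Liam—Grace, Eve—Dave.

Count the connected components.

From Bob: component {Bob, Carol, Dave, Eve, Frank, Grace, Ivan, Liam, Nora}.
From Judy: component {Judy, Omar}.
That's 2 components.

2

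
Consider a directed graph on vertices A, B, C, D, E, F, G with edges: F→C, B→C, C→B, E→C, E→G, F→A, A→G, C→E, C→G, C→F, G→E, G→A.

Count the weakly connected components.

From A: component {A, B, C, E, F, G}.
From D: component {D}.
That's 2 components.

2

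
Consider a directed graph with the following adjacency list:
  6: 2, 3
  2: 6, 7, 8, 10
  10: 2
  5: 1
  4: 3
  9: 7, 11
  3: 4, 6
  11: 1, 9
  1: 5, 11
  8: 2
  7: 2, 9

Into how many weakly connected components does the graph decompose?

1

From 1: component {1, 2, 3, 4, 5, 6, 7, 8, 9, 10, 11}.
That's 1 component.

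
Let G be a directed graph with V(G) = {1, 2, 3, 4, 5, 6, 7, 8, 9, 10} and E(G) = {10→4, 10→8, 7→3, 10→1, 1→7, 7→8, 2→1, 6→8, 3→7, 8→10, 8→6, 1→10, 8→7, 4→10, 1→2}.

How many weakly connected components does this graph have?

From 1: component {1, 2, 3, 4, 6, 7, 8, 10}.
From 5: component {5}.
From 9: component {9}.
That's 3 components.

3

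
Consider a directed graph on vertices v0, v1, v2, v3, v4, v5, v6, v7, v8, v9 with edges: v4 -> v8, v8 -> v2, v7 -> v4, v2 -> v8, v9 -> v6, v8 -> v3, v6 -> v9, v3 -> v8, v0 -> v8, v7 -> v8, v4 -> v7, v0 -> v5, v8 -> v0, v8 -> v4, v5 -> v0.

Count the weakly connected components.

3

From v0: component {v0, v2, v3, v4, v5, v7, v8}.
From v1: component {v1}.
From v6: component {v6, v9}.
That's 3 components.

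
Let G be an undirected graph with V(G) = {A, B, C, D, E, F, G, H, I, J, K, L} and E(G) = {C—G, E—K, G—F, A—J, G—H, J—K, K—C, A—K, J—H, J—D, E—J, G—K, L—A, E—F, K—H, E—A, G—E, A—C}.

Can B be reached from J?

Explore from J.
Distance 1: reach A, D, E, H, K.
Distance 2: reach C, F, G, L.
The search is exhausted without reaching B; it lies in a different component.

No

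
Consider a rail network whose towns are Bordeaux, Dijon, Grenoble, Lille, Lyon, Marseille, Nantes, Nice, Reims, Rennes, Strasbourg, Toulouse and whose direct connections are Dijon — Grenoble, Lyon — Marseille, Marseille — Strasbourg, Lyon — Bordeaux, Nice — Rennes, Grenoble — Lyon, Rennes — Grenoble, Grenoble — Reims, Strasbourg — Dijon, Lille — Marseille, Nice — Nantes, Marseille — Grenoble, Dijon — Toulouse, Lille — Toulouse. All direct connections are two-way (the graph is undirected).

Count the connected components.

From Bordeaux: component {Bordeaux, Dijon, Grenoble, Lille, Lyon, Marseille, Nantes, Nice, Reims, Rennes, Strasbourg, Toulouse}.
That's 1 component.

1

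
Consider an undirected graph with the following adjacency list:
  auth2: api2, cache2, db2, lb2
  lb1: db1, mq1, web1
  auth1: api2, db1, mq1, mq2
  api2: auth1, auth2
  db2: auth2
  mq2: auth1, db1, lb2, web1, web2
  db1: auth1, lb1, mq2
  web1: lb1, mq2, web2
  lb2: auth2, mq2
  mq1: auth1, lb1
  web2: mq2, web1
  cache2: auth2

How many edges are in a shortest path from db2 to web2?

4

Distance 0: db2.
Distance 1: auth2.
Distance 2: api2, cache2, lb2.
Distance 3: auth1, mq2.
Distance 4: db1, mq1, web1, web2 — contains web2.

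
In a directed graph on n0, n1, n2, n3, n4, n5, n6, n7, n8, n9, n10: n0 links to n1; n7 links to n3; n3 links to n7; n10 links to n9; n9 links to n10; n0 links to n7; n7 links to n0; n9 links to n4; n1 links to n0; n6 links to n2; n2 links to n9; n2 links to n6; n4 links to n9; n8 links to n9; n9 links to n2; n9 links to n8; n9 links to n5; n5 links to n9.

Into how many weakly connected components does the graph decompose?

From n0: component {n0, n1, n3, n7}.
From n2: component {n2, n4, n5, n6, n8, n9, n10}.
That's 2 components.

2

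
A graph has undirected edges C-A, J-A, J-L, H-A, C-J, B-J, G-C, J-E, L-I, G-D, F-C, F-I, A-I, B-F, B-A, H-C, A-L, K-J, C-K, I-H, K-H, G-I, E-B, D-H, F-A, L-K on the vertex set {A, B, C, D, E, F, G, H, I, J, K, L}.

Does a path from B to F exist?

Yes

Explore from B.
Distance 1: reach A, E, F, J.
Found F.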